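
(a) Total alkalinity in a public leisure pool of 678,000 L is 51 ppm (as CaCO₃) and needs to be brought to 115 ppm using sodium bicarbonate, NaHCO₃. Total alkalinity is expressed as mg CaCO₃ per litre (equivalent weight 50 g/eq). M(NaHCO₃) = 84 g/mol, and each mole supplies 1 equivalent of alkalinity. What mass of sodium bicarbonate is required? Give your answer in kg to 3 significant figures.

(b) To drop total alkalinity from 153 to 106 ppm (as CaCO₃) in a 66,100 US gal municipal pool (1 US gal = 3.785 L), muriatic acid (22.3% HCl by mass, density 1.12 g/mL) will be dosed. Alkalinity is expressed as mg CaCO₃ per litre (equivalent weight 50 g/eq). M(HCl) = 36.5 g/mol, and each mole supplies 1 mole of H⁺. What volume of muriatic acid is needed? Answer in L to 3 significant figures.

(a) Alkalinity to add: (115 − 51) = 64 mg/L as CaCO₃ × 678,000 L = 43,390 g as CaCO₃.
(a) Equivalents: 43,390 g ÷ 50 g/eq = 867.8 eq.
(a) NaHCO₃ supplies 1 eq per mole → 867.8 mol.
(a) Mass: 867.8 mol × 84 g/mol = 72,900 g.

(b) Volume: 66,100 US gal × 3.785 L/gal = 250,188 L.
(b) Alkalinity to neutralize: (153 − 106) = 47 mg/L as CaCO₃ × 250,188 L = 11,760 g as CaCO₃.
(b) Equivalents of H⁺ required: 11,760 ÷ 50 g/eq = 235.2 eq = 235.2 mol HCl.
(b) Mass of HCl: 235.2 × 36.5 = 8584 g.
(b) Mass of 22.3% solution: 8584 / 0.223 = 38,490 g.
(b) Volume: 38,490 g ÷ 1.12 g/mL = 34,370 mL.

(a) 72.9 kg; (b) 34.4 L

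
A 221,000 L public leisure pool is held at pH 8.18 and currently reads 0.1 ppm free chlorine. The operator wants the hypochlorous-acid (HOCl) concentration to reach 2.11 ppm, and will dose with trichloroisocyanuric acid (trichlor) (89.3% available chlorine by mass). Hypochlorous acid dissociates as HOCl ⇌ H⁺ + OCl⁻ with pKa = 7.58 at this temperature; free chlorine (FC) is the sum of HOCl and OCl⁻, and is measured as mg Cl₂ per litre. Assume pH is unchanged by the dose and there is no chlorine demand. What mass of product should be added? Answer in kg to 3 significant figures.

[OCl⁻]/[HOCl] = 10^(pH − pKa) = 10^(8.18 − 7.58) = 3.981; fraction as HOCl = 1/(1 + 3.981) = 0.2008.
Free chlorine required for 2.11 ppm HOCl: 2.11 / 0.2008 = 10.51 ppm.
FC to add: 10.51 − 0.1 = 10.41 mg/L as Cl₂.
Cl₂ equivalent: 10.41 mg/L × 221,000 L = 2301 g.
Product at 89.3% available Cl: 2301 / 0.893 = 2576 g.

2.58 kg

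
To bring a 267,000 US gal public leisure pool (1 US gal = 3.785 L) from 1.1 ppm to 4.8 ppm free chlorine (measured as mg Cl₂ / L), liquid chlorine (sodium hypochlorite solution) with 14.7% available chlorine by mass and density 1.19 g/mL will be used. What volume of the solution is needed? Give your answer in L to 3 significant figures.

21.4 L

Volume: 267,000 US gal × 3.785 L/gal = 1,010,595 L.
Chlorine deficit: 4.8 − 1.1 = 3.7 ppm = 3.7 mg/L as Cl₂.
Cl₂ equivalent needed: 3.7 mg/L × 1,010,595 L = 3,739,000 mg = 3739 g.
Product at 14.7% available chlorine: 3739 / 0.147 = 25,440 g.
Volume at density 1.19 g/mL: 25,440 g ÷ 1.19 g/mL = 21,380 mL.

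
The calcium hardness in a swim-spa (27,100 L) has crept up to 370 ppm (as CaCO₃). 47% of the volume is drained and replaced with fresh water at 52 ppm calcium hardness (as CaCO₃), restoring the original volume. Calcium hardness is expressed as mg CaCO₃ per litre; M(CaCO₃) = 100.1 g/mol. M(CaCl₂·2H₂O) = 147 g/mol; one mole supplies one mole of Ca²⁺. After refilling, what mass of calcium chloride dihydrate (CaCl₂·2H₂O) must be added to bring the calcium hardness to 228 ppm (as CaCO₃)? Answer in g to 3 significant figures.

After draining 47% and refilling: 370 × 0.53 + 52 × 0.47 = 220.54 ppm.
Deficit to target: 228 − 220.54 = 7.46 mg/L.
As CaCO₃: 7.46 mg/L × 27,100 L = 202.2 g; ÷ 100.1 = 2.02 mol Ca²⁺.
Mass: 2.02 × 147 = 296.9 g.

297 g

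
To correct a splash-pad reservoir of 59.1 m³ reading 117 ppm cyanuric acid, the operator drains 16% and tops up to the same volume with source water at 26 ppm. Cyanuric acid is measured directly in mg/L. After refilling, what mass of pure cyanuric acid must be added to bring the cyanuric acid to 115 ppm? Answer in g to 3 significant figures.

742 g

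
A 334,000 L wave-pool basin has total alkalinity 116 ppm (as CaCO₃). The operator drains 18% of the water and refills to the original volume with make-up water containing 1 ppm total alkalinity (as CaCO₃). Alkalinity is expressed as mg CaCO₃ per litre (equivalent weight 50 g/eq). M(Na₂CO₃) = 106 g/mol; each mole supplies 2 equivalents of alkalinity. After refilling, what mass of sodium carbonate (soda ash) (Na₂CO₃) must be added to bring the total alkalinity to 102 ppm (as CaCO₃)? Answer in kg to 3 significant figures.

2.37 kg

After draining 18% and refilling: 116 × 0.82 + 1 × 0.18 = 95.3 ppm.
Deficit to target: 102 − 95.3 = 6.7 mg/L.
As CaCO₃: 6.7 mg/L × 334,000 L = 2238 g; ÷ 50 g/eq ÷ 2 = 22.38 mol Na₂CO₃.
Mass: 22.38 × 106 = 2372 g.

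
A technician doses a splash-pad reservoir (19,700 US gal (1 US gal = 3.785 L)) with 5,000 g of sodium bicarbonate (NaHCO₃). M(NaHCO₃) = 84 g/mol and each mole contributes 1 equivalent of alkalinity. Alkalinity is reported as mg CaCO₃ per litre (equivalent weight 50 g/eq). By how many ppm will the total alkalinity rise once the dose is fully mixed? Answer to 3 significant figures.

Volume: 19,700 US gal × 3.785 L/gal = 74,564 L.
Moles of NaHCO₃: 5,000 g ÷ 84 g/mol = 59.52 mol → 59.52 eq of alkalinity.
As CaCO₃: 59.52 eq × 50 g/eq = 2976 g.
Rise: 2976 g / 74,564 L × 1000 = 39.91 mg/L.

39.9 ppm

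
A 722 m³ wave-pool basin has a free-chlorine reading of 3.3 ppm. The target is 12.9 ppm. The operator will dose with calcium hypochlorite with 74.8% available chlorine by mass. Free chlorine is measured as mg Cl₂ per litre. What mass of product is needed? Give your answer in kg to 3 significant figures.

9.27 kg

Volume: 722 m³ = 722,000 L.
Chlorine deficit: 12.9 − 3.3 = 9.6 ppm = 9.6 mg/L as Cl₂.
Cl₂ equivalent needed: 9.6 mg/L × 722,000 L = 6,931,000 mg = 6931 g.
Product at 74.8% available chlorine: 6931 / 0.748 = 9266 g.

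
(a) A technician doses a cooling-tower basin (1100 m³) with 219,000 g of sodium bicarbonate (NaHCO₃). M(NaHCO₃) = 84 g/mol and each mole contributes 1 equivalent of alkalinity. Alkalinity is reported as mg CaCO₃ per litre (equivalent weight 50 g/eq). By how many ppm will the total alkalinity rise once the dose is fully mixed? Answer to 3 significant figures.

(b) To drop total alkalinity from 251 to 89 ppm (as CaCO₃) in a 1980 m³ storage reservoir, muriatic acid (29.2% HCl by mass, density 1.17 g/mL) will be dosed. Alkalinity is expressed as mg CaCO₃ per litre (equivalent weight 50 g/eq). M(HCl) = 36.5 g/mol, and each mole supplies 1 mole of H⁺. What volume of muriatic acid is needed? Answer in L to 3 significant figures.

(a) Volume: 1100 m³ = 1,100,000 L.
(a) Moles of NaHCO₃: 219,000 g ÷ 84 g/mol = 2607 mol → 2607 eq of alkalinity.
(a) As CaCO₃: 2607 eq × 50 g/eq = 130,400 g.
(a) Rise: 130,400 g / 1,100,000 L × 1000 = 118.5 mg/L.

(b) Volume: 1980 m³ = 1,980,000 L.
(b) Alkalinity to neutralize: (251 − 89) = 162 mg/L as CaCO₃ × 1,980,000 L = 320,800 g as CaCO₃.
(b) Equivalents of H⁺ required: 320,800 ÷ 50 g/eq = 6415 eq = 6415 mol HCl.
(b) Mass of HCl: 6415 × 36.5 = 234,200 g.
(b) Mass of 29.2% solution: 234,200 / 0.292 = 801,900 g.
(b) Volume: 801,900 g ÷ 1.17 g/mL = 685,400 mL.

(a) 119 ppm; (b) 685 L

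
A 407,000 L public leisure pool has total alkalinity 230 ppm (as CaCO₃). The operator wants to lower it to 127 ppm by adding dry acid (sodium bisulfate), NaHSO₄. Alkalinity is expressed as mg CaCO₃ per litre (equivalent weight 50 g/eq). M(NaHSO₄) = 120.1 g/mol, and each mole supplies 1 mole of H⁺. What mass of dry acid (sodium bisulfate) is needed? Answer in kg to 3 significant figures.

101 kg

Alkalinity to neutralize: (230 − 127) = 103 mg/L as CaCO₃ × 407,000 L = 41,920 g as CaCO₃.
Equivalents of H⁺ required: 41,920 ÷ 50 g/eq = 838.4 eq = 838.4 mol NaHSO₄.
Mass of NaHSO₄: 838.4 × 120.1 = 100,700 g.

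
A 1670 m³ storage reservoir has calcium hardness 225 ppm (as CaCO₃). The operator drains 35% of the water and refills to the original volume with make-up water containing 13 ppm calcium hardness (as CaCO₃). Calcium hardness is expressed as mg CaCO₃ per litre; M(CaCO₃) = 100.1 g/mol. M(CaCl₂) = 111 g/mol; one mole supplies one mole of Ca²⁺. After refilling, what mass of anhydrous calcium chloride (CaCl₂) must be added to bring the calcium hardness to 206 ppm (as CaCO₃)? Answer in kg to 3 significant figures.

102 kg

Volume: 1670 m³ = 1,670,000 L.
After draining 35% and refilling: 225 × 0.65 + 13 × 0.35 = 150.8 ppm.
Deficit to target: 206 − 150.8 = 55.2 mg/L.
As CaCO₃: 55.2 mg/L × 1,670,000 L = 92,180 g; ÷ 100.1 = 920.9 mol Ca²⁺.
Mass: 920.9 × 111 = 102,200 g.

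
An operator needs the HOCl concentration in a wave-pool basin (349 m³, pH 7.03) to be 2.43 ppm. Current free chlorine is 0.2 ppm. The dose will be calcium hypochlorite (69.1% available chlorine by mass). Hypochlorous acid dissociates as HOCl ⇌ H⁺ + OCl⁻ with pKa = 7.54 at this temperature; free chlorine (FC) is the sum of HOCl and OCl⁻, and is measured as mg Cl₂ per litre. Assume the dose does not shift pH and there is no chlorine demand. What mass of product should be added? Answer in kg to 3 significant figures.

Volume: 349 m³ = 349,000 L.
[OCl⁻]/[HOCl] = 10^(pH − pKa) = 10^(7.03 − 7.54) = 0.309; fraction as HOCl = 1/(1 + 0.309) = 0.7639.
Free chlorine required for 2.43 ppm HOCl: 2.43 / 0.7639 = 3.181 ppm.
FC to add: 3.181 − 0.2 = 2.981 mg/L as Cl₂.
Cl₂ equivalent: 2.981 mg/L × 349,000 L = 1040 g.
Product at 69.1% available Cl: 1040 / 0.691 = 1506 g.

1.51 kg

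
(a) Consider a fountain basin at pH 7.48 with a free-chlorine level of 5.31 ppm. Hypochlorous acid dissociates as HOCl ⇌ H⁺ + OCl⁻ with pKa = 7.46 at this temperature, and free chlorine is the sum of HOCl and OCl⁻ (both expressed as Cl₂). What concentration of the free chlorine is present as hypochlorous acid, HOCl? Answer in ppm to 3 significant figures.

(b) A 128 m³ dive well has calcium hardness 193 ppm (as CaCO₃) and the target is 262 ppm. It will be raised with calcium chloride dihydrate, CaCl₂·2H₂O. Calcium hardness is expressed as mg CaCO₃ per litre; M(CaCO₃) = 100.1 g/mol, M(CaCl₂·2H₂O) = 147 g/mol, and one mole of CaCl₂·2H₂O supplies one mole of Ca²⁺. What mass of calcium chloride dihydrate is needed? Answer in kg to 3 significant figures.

(a) [OCl⁻]/[HOCl] = 10^(pH − pKa) = 10^(7.48 − 7.46) = 10^0.02 = 1.047.
(a) Fraction as HOCl = 1 / (1 + 1.047) = 0.4885.
(a) HOCl = 0.4885 × 5.31 ppm = 2.594 ppm.

(b) Volume: 128 m³ = 128,000 L.
(b) Hardness to add: (262 − 193) = 69 mg/L as CaCO₃ × 128,000 L = 8832 g as CaCO₃.
(b) Moles of Ca²⁺ (1 mol Ca²⁺ ≡ 1 mol CaCO₃): 8832 / 100.1 g/mol = 88.23 mol.
(b) Mass of CaCl₂·2H₂O: 88.23 × 147 = 12,970 g.

(a) 2.59 ppm; (b) 13.0 kg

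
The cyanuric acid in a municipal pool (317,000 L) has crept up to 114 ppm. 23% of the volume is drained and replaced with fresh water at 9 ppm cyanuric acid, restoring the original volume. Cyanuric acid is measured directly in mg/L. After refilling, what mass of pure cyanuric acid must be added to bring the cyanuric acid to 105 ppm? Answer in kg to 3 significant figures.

After draining 23% and refilling: 114 × 0.77 + 9 × 0.23 = 89.85 ppm.
Deficit to target: 105 − 89.85 = 15.15 mg/L.
Mass: 15.15 mg/L × 317,000 L = 4803 g cyanuric acid.

4.80 kg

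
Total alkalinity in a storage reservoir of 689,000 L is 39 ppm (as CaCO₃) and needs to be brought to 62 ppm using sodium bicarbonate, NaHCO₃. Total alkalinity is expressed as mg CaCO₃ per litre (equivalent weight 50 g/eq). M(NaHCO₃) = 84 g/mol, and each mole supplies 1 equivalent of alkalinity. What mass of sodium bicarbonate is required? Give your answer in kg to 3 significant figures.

Alkalinity to add: (62 − 39) = 23 mg/L as CaCO₃ × 689,000 L = 15,850 g as CaCO₃.
Equivalents: 15,850 g ÷ 50 g/eq = 316.9 eq.
NaHCO₃ supplies 1 eq per mole → 316.9 mol.
Mass: 316.9 mol × 84 g/mol = 26,620 g.

26.6 kg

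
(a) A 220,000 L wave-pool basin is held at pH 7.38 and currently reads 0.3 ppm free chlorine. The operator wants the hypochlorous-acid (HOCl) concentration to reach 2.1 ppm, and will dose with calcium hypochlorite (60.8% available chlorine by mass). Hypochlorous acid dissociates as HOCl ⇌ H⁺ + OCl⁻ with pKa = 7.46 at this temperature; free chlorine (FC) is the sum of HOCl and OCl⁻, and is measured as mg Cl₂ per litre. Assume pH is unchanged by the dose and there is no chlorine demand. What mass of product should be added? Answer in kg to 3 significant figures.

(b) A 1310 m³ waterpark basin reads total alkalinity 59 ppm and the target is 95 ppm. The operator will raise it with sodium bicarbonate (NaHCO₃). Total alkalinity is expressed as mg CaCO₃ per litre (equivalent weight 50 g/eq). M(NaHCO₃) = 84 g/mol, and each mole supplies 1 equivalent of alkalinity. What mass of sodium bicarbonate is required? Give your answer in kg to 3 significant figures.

(a) [OCl⁻]/[HOCl] = 10^(pH − pKa) = 10^(7.38 − 7.46) = 0.8318; fraction as HOCl = 1/(1 + 0.8318) = 0.5459.
(a) Free chlorine required for 2.1 ppm HOCl: 2.1 / 0.5459 = 3.847 ppm.
(a) FC to add: 3.847 − 0.3 = 3.547 mg/L as Cl₂.
(a) Cl₂ equivalent: 3.547 mg/L × 220,000 L = 780.3 g.
(a) Product at 60.8% available Cl: 780.3 / 0.608 = 1283 g.

(b) Volume: 1310 m³ = 1,310,000 L.
(b) Alkalinity to add: (95 − 59) = 36 mg/L as CaCO₃ × 1,310,000 L = 47,160 g as CaCO₃.
(b) Equivalents: 47,160 g ÷ 50 g/eq = 943.2 eq.
(b) NaHCO₃ supplies 1 eq per mole → 943.2 mol.
(b) Mass: 943.2 mol × 84 g/mol = 79,230 g.

(a) 1.28 kg; (b) 79.2 kg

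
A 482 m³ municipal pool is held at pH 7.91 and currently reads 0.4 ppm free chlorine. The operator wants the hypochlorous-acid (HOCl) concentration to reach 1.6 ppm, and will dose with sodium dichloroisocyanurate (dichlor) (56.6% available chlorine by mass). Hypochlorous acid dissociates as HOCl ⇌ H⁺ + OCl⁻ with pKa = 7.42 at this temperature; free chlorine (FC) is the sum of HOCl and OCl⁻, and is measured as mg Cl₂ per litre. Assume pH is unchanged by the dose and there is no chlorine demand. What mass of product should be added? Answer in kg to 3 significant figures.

Volume: 482 m³ = 482,000 L.
[OCl⁻]/[HOCl] = 10^(pH − pKa) = 10^(7.91 − 7.42) = 3.09; fraction as HOCl = 1/(1 + 3.09) = 0.2445.
Free chlorine required for 1.6 ppm HOCl: 1.6 / 0.2445 = 6.544 ppm.
FC to add: 6.544 − 0.4 = 6.144 mg/L as Cl₂.
Cl₂ equivalent: 6.144 mg/L × 482,000 L = 2962 g.
Product at 56.6% available Cl: 2962 / 0.566 = 5233 g.

5.23 kg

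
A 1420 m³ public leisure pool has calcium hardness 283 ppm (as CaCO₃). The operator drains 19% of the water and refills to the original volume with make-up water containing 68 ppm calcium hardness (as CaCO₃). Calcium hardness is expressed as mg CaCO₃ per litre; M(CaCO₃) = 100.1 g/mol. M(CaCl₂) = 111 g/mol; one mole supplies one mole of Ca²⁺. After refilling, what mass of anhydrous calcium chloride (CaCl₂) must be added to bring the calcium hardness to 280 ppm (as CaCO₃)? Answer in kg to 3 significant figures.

59.6 kg

Volume: 1420 m³ = 1,420,000 L.
After draining 19% and refilling: 283 × 0.81 + 68 × 0.19 = 242.15 ppm.
Deficit to target: 280 − 242.15 = 37.85 mg/L.
As CaCO₃: 37.85 mg/L × 1,420,000 L = 53,750 g; ÷ 100.1 = 536.9 mol Ca²⁺.
Mass: 536.9 × 111 = 59,600 g.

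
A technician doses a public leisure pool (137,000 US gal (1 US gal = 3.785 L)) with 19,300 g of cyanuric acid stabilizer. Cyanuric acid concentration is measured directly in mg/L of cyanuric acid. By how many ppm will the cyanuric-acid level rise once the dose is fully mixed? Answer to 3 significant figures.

37.2 ppm

Volume: 137,000 US gal × 3.785 L/gal = 518,545 L.
Rise: 19,300 g / 518,545 L × 1000 = 37.22 mg/L.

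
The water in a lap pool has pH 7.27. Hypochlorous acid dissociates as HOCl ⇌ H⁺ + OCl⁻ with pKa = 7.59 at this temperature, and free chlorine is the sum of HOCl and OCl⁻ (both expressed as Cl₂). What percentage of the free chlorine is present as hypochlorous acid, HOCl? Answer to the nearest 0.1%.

67.6%

[OCl⁻]/[HOCl] = 10^(pH − pKa) = 10^(7.27 − 7.59) = 10^-0.32 = 0.4786.
Fraction as HOCl = 1 / (1 + 0.4786) = 0.6763.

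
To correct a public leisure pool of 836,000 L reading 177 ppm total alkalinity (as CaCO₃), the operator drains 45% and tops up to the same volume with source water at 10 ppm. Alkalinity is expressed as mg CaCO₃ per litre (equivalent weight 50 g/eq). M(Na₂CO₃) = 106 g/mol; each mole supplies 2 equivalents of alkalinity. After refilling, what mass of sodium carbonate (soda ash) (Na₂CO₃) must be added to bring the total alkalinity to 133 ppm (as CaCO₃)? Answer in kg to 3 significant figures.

27.6 kg

After draining 45% and refilling: 177 × 0.55 + 10 × 0.45 = 101.85 ppm.
Deficit to target: 133 − 101.85 = 31.15 mg/L.
As CaCO₃: 31.15 mg/L × 836,000 L = 26,040 g; ÷ 50 g/eq ÷ 2 = 260.4 mol Na₂CO₃.
Mass: 260.4 × 106 = 27,600 g.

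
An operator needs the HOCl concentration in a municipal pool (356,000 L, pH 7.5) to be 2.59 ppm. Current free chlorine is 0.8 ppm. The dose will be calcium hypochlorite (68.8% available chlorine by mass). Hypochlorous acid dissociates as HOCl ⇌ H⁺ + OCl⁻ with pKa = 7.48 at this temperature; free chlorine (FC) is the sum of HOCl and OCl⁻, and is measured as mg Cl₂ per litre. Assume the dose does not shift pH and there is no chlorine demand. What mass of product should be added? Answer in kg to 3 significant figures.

[OCl⁻]/[HOCl] = 10^(pH − pKa) = 10^(7.5 − 7.48) = 1.047; fraction as HOCl = 1/(1 + 1.047) = 0.4885.
Free chlorine required for 2.59 ppm HOCl: 2.59 / 0.4885 = 5.302 ppm.
FC to add: 5.302 − 0.8 = 4.502 mg/L as Cl₂.
Cl₂ equivalent: 4.502 mg/L × 356,000 L = 1603 g.
Product at 68.8% available Cl: 1603 / 0.688 = 2330 g.

2.33 kg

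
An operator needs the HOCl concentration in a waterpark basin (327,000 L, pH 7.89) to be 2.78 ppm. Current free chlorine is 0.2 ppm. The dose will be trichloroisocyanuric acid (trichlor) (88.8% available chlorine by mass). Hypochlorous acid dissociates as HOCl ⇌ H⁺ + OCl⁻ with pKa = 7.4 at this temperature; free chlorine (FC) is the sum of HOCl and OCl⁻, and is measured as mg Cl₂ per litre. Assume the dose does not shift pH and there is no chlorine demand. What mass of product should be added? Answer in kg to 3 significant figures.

4.11 kg

[OCl⁻]/[HOCl] = 10^(pH − pKa) = 10^(7.89 − 7.4) = 3.09; fraction as HOCl = 1/(1 + 3.09) = 0.2445.
Free chlorine required for 2.78 ppm HOCl: 2.78 / 0.2445 = 11.37 ppm.
FC to add: 11.37 − 0.2 = 11.17 mg/L as Cl₂.
Cl₂ equivalent: 11.17 mg/L × 327,000 L = 3653 g.
Product at 88.8% available Cl: 3653 / 0.888 = 4114 g.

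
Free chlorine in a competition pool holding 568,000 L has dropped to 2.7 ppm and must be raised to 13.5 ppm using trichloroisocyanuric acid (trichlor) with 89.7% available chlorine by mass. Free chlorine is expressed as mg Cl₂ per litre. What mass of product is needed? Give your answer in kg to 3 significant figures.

Chlorine deficit: 13.5 − 2.7 = 10.8 ppm = 10.8 mg/L as Cl₂.
Cl₂ equivalent needed: 10.8 mg/L × 568,000 L = 6,134,000 mg = 6134 g.
Product at 89.7% available chlorine: 6134 / 0.897 = 6839 g.

6.84 kg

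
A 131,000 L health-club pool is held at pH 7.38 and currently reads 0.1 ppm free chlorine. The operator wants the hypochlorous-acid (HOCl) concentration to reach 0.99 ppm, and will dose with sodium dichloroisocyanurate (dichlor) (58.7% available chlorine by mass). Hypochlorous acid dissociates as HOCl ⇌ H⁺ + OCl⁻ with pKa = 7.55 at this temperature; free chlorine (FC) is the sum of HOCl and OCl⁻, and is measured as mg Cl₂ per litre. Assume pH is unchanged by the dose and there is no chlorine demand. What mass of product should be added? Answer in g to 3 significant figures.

348 g

[OCl⁻]/[HOCl] = 10^(pH − pKa) = 10^(7.38 − 7.55) = 0.6761; fraction as HOCl = 1/(1 + 0.6761) = 0.5966.
Free chlorine required for 0.99 ppm HOCl: 0.99 / 0.5966 = 1.659 ppm.
FC to add: 1.659 − 0.1 = 1.559 mg/L as Cl₂.
Cl₂ equivalent: 1.559 mg/L × 131,000 L = 204.3 g.
Product at 58.7% available Cl: 204.3 / 0.587 = 348 g.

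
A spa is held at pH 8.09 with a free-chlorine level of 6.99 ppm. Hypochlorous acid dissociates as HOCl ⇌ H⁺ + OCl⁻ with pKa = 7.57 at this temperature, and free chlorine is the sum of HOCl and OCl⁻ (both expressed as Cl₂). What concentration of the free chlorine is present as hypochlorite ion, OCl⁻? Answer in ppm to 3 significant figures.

5.37 ppm

[OCl⁻]/[HOCl] = 10^(pH − pKa) = 10^(8.09 − 7.57) = 10^0.52 = 3.311.
Fraction as HOCl = 1 / (1 + 3.311) = 0.2319.
OCl⁻ = (1 − 0.2319) × 6.99 ppm = 5.369 ppm.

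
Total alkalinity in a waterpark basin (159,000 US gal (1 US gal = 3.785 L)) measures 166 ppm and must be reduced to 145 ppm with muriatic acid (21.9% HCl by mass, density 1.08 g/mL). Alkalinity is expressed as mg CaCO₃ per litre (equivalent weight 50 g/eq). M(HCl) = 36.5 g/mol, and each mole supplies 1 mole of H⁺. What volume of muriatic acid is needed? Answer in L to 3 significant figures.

39.0 L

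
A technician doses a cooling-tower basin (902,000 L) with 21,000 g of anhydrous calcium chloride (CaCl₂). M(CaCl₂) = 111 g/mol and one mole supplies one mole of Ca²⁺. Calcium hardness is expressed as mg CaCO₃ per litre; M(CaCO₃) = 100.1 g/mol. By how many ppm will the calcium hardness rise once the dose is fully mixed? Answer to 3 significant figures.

Moles of Ca²⁺: 21,000 g ÷ 111 g/mol = 189.2 mol.
As CaCO₃: 189.2 mol × 100.1 g/mol = 18,940 g.
Rise: 18,940 g / 902,000 L × 1000 = 21 mg/L.

21.0 ppm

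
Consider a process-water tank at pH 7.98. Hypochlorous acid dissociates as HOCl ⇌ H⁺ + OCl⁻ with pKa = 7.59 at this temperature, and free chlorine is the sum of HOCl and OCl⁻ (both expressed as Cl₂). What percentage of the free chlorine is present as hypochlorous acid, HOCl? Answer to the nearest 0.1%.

[OCl⁻]/[HOCl] = 10^(pH − pKa) = 10^(7.98 − 7.59) = 10^0.39 = 2.455.
Fraction as HOCl = 1 / (1 + 2.455) = 0.2895.

28.9%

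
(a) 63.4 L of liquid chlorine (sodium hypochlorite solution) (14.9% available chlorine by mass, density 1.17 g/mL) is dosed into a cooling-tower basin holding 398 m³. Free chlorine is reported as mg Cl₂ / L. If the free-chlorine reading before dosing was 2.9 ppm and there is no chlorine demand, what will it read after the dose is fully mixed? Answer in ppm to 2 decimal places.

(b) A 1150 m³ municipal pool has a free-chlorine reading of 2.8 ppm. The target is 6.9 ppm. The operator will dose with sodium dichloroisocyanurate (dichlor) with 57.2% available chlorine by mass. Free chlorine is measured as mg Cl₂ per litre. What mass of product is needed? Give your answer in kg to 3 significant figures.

(a) Volume: 398 m³ = 398,000 L.
(a) Mass of solution: 63.4 L × 1000 mL/L × 1.17 g/mL = 74,180 g.
(a) Available chlorine delivered: 74,180 g × 0.149 = 11,050 g as Cl₂.
(a) Concentration rise: 11,050 g / 398,000 L = 27.77 mg/L = 27.77 ppm.
(a) Final FC: 2.9 + 27.77 = 30.67 ppm.

(b) Volume: 1150 m³ = 1,150,000 L.
(b) Chlorine deficit: 6.9 − 2.8 = 4.1 ppm = 4.1 mg/L as Cl₂.
(b) Cl₂ equivalent needed: 4.1 mg/L × 1,150,000 L = 4,715,000 mg = 4715 g.
(b) Product at 57.2% available chlorine: 4715 / 0.572 = 8243 g.

(a) 30.67 ppm; (b) 8.24 kg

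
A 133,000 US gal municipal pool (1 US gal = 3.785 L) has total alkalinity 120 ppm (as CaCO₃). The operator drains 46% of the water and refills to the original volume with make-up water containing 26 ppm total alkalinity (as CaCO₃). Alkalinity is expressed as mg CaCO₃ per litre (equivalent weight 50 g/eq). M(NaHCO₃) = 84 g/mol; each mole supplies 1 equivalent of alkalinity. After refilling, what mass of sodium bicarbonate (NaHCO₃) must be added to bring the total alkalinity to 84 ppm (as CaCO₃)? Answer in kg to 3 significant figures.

Volume: 133,000 US gal × 3.785 L/gal = 503,405 L.
After draining 46% and refilling: 120 × 0.54 + 26 × 0.46 = 76.76 ppm.
Deficit to target: 84 − 76.76 = 7.24 mg/L.
As CaCO₃: 7.24 mg/L × 503,405 L = 3645 g; ÷ 50 g/eq ÷ 1 = 72.89 mol NaHCO₃.
Mass: 72.89 × 84 = 6123 g.

6.12 kg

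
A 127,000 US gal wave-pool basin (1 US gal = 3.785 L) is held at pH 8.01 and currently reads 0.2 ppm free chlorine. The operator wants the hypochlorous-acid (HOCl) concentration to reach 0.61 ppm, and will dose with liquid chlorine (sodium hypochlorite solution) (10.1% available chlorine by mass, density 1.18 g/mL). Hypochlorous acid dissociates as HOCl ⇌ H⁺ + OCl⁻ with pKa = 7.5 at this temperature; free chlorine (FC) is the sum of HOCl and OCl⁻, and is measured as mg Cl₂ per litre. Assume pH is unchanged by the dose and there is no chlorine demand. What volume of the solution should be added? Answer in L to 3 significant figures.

9.62 L

Volume: 127,000 US gal × 3.785 L/gal = 480,695 L.
[OCl⁻]/[HOCl] = 10^(pH − pKa) = 10^(8.01 − 7.5) = 3.236; fraction as HOCl = 1/(1 + 3.236) = 0.2361.
Free chlorine required for 0.61 ppm HOCl: 0.61 / 0.2361 = 2.584 ppm.
FC to add: 2.584 − 0.2 = 2.384 mg/L as Cl₂.
Cl₂ equivalent: 2.384 mg/L × 480,695 L = 1146 g.
Product at 10.1% available Cl: 1146 / 0.101 = 11,350 g.
Volume: 11,350 g ÷ 1.18 g/mL = 9615 mL.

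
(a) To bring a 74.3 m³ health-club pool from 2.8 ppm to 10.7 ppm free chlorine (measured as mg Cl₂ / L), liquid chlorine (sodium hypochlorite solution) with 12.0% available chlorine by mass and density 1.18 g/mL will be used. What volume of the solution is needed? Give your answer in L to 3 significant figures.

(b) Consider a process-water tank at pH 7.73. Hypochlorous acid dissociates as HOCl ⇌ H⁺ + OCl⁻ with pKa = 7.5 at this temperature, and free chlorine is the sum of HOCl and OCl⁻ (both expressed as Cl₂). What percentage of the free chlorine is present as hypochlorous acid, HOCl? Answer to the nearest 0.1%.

(a) Volume: 74.3 m³ = 74,300 L.
(a) Chlorine deficit: 10.7 − 2.8 = 7.9 ppm = 7.9 mg/L as Cl₂.
(a) Cl₂ equivalent needed: 7.9 mg/L × 74,300 L = 587,000 mg = 587 g.
(a) Product at 12.0% available chlorine: 587 / 0.12 = 4891 g.
(a) Volume at density 1.18 g/mL: 4891 g ÷ 1.18 g/mL = 4145 mL.

(b) [OCl⁻]/[HOCl] = 10^(pH − pKa) = 10^(7.73 − 7.5) = 10^0.23 = 1.698.
(b) Fraction as HOCl = 1 / (1 + 1.698) = 0.3706.

(a) 4.15 L; (b) 37.1%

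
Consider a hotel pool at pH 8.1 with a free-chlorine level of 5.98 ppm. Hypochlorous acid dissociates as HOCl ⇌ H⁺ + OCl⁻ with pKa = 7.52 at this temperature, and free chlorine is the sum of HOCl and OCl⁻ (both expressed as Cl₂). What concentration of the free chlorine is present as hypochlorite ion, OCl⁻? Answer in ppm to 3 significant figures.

4.73 ppm

[OCl⁻]/[HOCl] = 10^(pH − pKa) = 10^(8.1 − 7.52) = 10^0.58 = 3.802.
Fraction as HOCl = 1 / (1 + 3.802) = 0.2083.
OCl⁻ = (1 − 0.2083) × 5.98 ppm = 4.735 ppm.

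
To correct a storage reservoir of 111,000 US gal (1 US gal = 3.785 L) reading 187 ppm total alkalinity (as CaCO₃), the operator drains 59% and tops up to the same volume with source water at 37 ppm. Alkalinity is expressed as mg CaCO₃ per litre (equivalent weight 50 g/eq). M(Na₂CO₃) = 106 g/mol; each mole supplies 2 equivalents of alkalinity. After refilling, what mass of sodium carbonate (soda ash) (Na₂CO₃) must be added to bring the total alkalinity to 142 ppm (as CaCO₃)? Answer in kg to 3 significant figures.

19.4 kg

Volume: 111,000 US gal × 3.785 L/gal = 420,135 L.
After draining 59% and refilling: 187 × 0.41 + 37 × 0.59 = 98.5 ppm.
Deficit to target: 142 − 98.5 = 43.5 mg/L.
As CaCO₃: 43.5 mg/L × 420,135 L = 18,280 g; ÷ 50 g/eq ÷ 2 = 182.8 mol Na₂CO₃.
Mass: 182.8 × 106 = 19,370 g.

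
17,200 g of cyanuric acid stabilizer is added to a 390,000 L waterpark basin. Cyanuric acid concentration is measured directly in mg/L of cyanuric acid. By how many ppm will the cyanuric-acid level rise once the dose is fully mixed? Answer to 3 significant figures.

Rise: 17,200 g / 390,000 L × 1000 = 44.1 mg/L.

44.1 ppm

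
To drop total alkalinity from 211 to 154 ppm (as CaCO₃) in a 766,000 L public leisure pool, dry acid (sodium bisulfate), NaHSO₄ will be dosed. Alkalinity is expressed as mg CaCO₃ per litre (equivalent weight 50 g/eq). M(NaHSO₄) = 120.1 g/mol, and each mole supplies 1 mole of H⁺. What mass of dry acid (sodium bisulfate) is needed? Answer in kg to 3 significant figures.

105 kg

Alkalinity to neutralize: (211 − 154) = 57 mg/L as CaCO₃ × 766,000 L = 43,660 g as CaCO₃.
Equivalents of H⁺ required: 43,660 ÷ 50 g/eq = 873.2 eq = 873.2 mol NaHSO₄.
Mass of NaHSO₄: 873.2 × 120.1 = 104,900 g.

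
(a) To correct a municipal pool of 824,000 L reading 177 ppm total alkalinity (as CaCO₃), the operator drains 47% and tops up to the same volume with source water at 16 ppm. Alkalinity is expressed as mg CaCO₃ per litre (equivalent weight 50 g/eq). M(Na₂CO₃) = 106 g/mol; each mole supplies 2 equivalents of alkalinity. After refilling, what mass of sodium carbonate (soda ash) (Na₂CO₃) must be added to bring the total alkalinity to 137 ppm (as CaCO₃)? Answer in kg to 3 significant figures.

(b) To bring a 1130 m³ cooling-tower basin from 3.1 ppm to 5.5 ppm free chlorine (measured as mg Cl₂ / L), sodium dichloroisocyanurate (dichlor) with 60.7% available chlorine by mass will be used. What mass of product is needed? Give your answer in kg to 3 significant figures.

(a) After draining 47% and refilling: 177 × 0.53 + 16 × 0.47 = 101.33 ppm.
(a) Deficit to target: 137 − 101.33 = 35.67 mg/L.
(a) As CaCO₃: 35.67 mg/L × 824,000 L = 29,390 g; ÷ 50 g/eq ÷ 2 = 293.9 mol Na₂CO₃.
(a) Mass: 293.9 × 106 = 31,160 g.

(b) Volume: 1130 m³ = 1,130,000 L.
(b) Chlorine deficit: 5.5 − 3.1 = 2.4 ppm = 2.4 mg/L as Cl₂.
(b) Cl₂ equivalent needed: 2.4 mg/L × 1,130,000 L = 2,712,000 mg = 2712 g.
(b) Product at 60.7% available chlorine: 2712 / 0.607 = 4468 g.

(a) 31.2 kg; (b) 4.47 kg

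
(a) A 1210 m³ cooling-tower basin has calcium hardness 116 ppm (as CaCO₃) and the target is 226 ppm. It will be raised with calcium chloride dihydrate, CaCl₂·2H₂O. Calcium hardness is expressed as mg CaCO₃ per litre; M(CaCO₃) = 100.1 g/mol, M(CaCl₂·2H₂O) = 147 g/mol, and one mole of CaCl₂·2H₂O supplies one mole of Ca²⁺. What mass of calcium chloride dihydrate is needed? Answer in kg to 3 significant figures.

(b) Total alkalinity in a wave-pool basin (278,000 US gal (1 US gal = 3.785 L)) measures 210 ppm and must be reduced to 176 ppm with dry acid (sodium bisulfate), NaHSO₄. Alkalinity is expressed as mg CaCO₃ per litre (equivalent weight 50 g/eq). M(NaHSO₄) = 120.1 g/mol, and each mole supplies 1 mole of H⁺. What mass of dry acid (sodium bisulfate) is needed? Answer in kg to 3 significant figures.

(a) Volume: 1210 m³ = 1,210,000 L.
(a) Hardness to add: (226 − 116) = 110 mg/L as CaCO₃ × 1,210,000 L = 133,100 g as CaCO₃.
(a) Moles of Ca²⁺ (1 mol Ca²⁺ ≡ 1 mol CaCO₃): 133,100 / 100.1 g/mol = 1330 mol.
(a) Mass of CaCl₂·2H₂O: 1330 × 147 = 195,500 g.

(b) Volume: 278,000 US gal × 3.785 L/gal = 1,052,230 L.
(b) Alkalinity to neutralize: (210 − 176) = 34 mg/L as CaCO₃ × 1,052,230 L = 35,780 g as CaCO₃.
(b) Equivalents of H⁺ required: 35,780 ÷ 50 g/eq = 715.5 eq = 715.5 mol NaHSO₄.
(b) Mass of NaHSO₄: 715.5 × 120.1 = 85,930 g.

(a) 195 kg; (b) 85.9 kg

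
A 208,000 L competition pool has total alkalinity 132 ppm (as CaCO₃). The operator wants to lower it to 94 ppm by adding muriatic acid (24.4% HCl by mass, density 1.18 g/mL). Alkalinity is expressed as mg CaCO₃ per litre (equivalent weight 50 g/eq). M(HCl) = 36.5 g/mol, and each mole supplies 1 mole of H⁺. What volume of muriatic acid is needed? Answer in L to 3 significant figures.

20.0 L

Alkalinity to neutralize: (132 − 94) = 38 mg/L as CaCO₃ × 208,000 L = 7904 g as CaCO₃.
Equivalents of H⁺ required: 7904 ÷ 50 g/eq = 158.1 eq = 158.1 mol HCl.
Mass of HCl: 158.1 × 36.5 = 5770 g.
Mass of 24.4% solution: 5770 / 0.244 = 23,650 g.
Volume: 23,650 g ÷ 1.18 g/mL = 20,040 mL.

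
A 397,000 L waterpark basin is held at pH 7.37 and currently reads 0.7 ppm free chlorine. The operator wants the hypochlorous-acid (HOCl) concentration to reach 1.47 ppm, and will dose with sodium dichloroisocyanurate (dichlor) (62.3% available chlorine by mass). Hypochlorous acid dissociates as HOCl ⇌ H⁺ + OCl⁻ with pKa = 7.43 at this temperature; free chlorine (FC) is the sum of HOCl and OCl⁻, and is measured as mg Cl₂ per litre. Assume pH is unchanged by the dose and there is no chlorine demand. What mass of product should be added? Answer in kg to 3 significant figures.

1.31 kg

[OCl⁻]/[HOCl] = 10^(pH − pKa) = 10^(7.37 − 7.43) = 0.871; fraction as HOCl = 1/(1 + 0.871) = 0.5345.
Free chlorine required for 1.47 ppm HOCl: 1.47 / 0.5345 = 2.75 ppm.
FC to add: 2.75 − 0.7 = 2.05 mg/L as Cl₂.
Cl₂ equivalent: 2.05 mg/L × 397,000 L = 814 g.
Product at 62.3% available Cl: 814 / 0.623 = 1307 g.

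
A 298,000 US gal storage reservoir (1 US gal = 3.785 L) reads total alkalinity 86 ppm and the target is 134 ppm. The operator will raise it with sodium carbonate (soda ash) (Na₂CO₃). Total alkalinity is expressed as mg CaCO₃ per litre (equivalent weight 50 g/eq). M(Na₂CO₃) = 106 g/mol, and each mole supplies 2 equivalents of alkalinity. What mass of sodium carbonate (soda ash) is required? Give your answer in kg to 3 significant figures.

57.4 kg

Volume: 298,000 US gal × 3.785 L/gal = 1,127,930 L.
Alkalinity to add: (134 − 86) = 48 mg/L as CaCO₃ × 1,127,930 L = 54,140 g as CaCO₃.
Equivalents: 54,140 g ÷ 50 g/eq = 1083 eq.
Each mole of Na₂CO₃ supplies 2 eq, so 1083 / 2 = 541.4 mol.
Mass: 541.4 mol × 106 g/mol = 57,390 g.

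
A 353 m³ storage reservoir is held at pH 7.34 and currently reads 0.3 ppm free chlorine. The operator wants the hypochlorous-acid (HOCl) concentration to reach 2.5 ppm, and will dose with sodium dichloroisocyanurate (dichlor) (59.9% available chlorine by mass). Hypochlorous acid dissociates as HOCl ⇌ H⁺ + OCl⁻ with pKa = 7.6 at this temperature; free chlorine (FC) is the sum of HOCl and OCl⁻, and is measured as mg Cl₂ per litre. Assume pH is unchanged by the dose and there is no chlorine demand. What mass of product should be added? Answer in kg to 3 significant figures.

2.11 kg

Volume: 353 m³ = 353,000 L.
[OCl⁻]/[HOCl] = 10^(pH − pKa) = 10^(7.34 − 7.6) = 0.5495; fraction as HOCl = 1/(1 + 0.5495) = 0.6454.
Free chlorine required for 2.5 ppm HOCl: 2.5 / 0.6454 = 3.874 ppm.
FC to add: 3.874 − 0.3 = 3.574 mg/L as Cl₂.
Cl₂ equivalent: 3.574 mg/L × 353,000 L = 1262 g.
Product at 59.9% available Cl: 1262 / 0.599 = 2106 g.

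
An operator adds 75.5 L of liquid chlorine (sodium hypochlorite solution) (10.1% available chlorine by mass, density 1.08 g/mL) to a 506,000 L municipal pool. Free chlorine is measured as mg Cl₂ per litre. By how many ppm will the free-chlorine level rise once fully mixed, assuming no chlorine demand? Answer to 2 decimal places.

16.28 ppm

Mass of solution: 75.5 L × 1000 mL/L × 1.08 g/mL = 81,540 g.
Available chlorine delivered: 81,540 g × 0.101 = 8236 g as Cl₂.
Concentration rise: 8236 g / 506,000 L = 16.28 mg/L = 16.28 ppm.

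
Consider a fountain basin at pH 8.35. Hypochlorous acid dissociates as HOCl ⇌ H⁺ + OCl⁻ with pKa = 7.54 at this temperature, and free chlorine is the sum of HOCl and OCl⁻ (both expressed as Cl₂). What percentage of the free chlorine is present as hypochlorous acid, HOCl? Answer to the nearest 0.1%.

13.4%

[OCl⁻]/[HOCl] = 10^(pH − pKa) = 10^(8.35 − 7.54) = 10^0.81 = 6.457.
Fraction as HOCl = 1 / (1 + 6.457) = 0.1341.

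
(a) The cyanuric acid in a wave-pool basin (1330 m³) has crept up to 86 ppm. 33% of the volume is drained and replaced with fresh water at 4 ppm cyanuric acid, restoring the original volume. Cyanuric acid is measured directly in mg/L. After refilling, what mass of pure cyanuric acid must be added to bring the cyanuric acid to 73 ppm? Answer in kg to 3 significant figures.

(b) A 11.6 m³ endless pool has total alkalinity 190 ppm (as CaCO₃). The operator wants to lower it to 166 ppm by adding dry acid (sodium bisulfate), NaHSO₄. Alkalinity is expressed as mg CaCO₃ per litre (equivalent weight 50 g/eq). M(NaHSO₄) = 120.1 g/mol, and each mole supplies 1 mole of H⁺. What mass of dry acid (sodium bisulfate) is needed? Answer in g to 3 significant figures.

(a) Volume: 1330 m³ = 1,330,000 L.
(a) After draining 33% and refilling: 86 × 0.67 + 4 × 0.33 = 58.94 ppm.
(a) Deficit to target: 73 − 58.94 = 14.06 mg/L.
(a) Mass: 14.06 mg/L × 1,330,000 L = 18,700 g cyanuric acid.

(b) Volume: 11.6 m³ = 11,600 L.
(b) Alkalinity to neutralize: (190 − 166) = 24 mg/L as CaCO₃ × 11,600 L = 278.4 g as CaCO₃.
(b) Equivalents of H⁺ required: 278.4 ÷ 50 g/eq = 5.568 eq = 5.568 mol NaHSO₄.
(b) Mass of NaHSO₄: 5.568 × 120.1 = 668.7 g.

(a) 18.7 kg; (b) 669 g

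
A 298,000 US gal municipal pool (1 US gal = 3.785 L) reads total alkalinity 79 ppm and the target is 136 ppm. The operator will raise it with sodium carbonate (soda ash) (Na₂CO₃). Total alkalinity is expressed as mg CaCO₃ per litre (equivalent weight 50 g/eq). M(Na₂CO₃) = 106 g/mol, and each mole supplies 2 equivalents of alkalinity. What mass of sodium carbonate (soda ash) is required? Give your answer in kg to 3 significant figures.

Volume: 298,000 US gal × 3.785 L/gal = 1,127,930 L.
Alkalinity to add: (136 − 79) = 57 mg/L as CaCO₃ × 1,127,930 L = 64,290 g as CaCO₃.
Equivalents: 64,290 g ÷ 50 g/eq = 1286 eq.
Each mole of Na₂CO₃ supplies 2 eq, so 1286 / 2 = 642.9 mol.
Mass: 642.9 mol × 106 g/mol = 68,150 g.

68.1 kg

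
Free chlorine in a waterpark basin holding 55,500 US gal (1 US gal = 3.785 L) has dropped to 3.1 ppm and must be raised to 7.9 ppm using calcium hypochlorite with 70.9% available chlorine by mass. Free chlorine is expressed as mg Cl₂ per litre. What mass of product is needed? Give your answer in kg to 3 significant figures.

1.42 kg

Volume: 55,500 US gal × 3.785 L/gal = 210,068 L.
Chlorine deficit: 7.9 − 3.1 = 4.8 ppm = 4.8 mg/L as Cl₂.
Cl₂ equivalent needed: 4.8 mg/L × 210,068 L = 1,008,000 mg = 1008 g.
Product at 70.9% available chlorine: 1008 / 0.709 = 1422 g.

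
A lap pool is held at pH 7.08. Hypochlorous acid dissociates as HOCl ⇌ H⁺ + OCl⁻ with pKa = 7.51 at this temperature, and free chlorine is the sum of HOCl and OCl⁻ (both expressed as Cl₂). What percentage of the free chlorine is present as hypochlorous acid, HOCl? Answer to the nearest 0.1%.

72.9%

[OCl⁻]/[HOCl] = 10^(pH − pKa) = 10^(7.08 − 7.51) = 10^-0.43 = 0.3715.
Fraction as HOCl = 1 / (1 + 0.3715) = 0.7291.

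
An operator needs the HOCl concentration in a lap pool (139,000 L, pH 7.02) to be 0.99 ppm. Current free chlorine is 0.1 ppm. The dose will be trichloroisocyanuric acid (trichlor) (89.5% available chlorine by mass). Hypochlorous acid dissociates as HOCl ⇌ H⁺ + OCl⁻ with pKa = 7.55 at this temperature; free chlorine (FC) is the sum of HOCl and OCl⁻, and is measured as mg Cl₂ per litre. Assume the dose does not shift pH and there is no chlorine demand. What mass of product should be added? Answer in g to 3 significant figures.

184 g

[OCl⁻]/[HOCl] = 10^(pH − pKa) = 10^(7.02 − 7.55) = 0.2951; fraction as HOCl = 1/(1 + 0.2951) = 0.7721.
Free chlorine required for 0.99 ppm HOCl: 0.99 / 0.7721 = 1.282 ppm.
FC to add: 1.282 − 0.1 = 1.182 mg/L as Cl₂.
Cl₂ equivalent: 1.182 mg/L × 139,000 L = 164.3 g.
Product at 89.5% available Cl: 164.3 / 0.895 = 183.6 g.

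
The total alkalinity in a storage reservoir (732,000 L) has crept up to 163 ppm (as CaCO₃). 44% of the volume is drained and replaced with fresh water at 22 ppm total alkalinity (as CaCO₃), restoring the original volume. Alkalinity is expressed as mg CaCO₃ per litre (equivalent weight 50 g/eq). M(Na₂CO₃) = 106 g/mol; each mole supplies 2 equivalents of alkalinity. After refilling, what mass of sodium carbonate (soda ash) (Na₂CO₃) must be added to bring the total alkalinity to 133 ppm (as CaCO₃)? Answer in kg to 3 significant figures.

24.9 kg

After draining 44% and refilling: 163 × 0.56 + 22 × 0.44 = 100.96 ppm.
Deficit to target: 133 − 100.96 = 32.04 mg/L.
As CaCO₃: 32.04 mg/L × 732,000 L = 23,450 g; ÷ 50 g/eq ÷ 2 = 234.5 mol Na₂CO₃.
Mass: 234.5 × 106 = 24,860 g.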